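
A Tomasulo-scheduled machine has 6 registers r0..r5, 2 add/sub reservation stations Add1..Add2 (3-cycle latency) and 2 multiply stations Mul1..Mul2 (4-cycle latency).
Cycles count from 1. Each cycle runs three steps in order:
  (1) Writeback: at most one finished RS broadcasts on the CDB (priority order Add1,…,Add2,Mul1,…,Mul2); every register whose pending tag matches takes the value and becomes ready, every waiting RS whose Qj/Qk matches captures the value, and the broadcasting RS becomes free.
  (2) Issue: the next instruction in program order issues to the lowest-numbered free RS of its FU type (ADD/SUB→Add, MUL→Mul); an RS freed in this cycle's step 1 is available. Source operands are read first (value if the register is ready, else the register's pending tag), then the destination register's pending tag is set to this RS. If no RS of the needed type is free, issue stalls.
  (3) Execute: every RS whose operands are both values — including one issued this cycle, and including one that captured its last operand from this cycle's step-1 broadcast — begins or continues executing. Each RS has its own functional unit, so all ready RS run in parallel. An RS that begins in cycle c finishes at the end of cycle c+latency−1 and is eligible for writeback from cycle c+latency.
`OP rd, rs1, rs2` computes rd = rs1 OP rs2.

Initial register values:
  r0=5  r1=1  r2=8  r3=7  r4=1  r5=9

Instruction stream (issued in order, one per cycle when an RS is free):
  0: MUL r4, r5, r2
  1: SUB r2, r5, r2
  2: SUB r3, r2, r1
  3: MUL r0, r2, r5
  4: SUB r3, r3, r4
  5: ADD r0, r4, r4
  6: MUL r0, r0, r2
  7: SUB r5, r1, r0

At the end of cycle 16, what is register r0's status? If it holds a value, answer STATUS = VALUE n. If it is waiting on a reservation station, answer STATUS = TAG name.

STATUS = VALUE 144

c1: issue MUL r4<-Mul1 | r0:5,r1:1,r2:8,r3:7,r4:Mul1,r5:9
c2: issue SUB r2<-Add1 | r0:5,r1:1,r2:Add1,r3:7,r4:Mul1,r5:9
c3: issue SUB r3<-Add2 | r0:5,r1:1,r2:Add1,r3:Add2,r4:Mul1,r5:9
c4: issue MUL r0<-Mul2 | r0:Mul2,r1:1,r2:Add1,r3:Add2,r4:Mul1,r5:9
c5: CDB Add1=1; issue SUB r3<-Add1 | r0:Mul2,r1:1,r2:1,r3:Add1,r4:Mul1,r5:9
c6: CDB Mul1=72; stall | r0:Mul2,r1:1,r2:1,r3:Add1,r4:72,r5:9
c7: stall | r0:Mul2,r1:1,r2:1,r3:Add1,r4:72,r5:9
c8: CDB Add2=0; issue ADD r0<-Add2 | r0:Add2,r1:1,r2:1,r3:Add1,r4:72,r5:9
c9: CDB Mul2=9; issue MUL r0<-Mul1 | r0:Mul1,r1:1,r2:1,r3:Add1,r4:72,r5:9
c10: stall | r0:Mul1,r1:1,r2:1,r3:Add1,r4:72,r5:9
c11: CDB Add1=-72; issue SUB r5<-Add1 | r0:Mul1,r1:1,r2:1,r3:-72,r4:72,r5:Add1
c12: CDB Add2=144 | r0:Mul1,r1:1,r2:1,r3:-72,r4:72,r5:Add1
c13: - | r0:Mul1,r1:1,r2:1,r3:-72,r4:72,r5:Add1
c14: - | r0:Mul1,r1:1,r2:1,r3:-72,r4:72,r5:Add1
c15: - | r0:Mul1,r1:1,r2:1,r3:-72,r4:72,r5:Add1
c16: CDB Mul1=144 | r0:144,r1:1,r2:1,r3:-72,r4:72,r5:Add1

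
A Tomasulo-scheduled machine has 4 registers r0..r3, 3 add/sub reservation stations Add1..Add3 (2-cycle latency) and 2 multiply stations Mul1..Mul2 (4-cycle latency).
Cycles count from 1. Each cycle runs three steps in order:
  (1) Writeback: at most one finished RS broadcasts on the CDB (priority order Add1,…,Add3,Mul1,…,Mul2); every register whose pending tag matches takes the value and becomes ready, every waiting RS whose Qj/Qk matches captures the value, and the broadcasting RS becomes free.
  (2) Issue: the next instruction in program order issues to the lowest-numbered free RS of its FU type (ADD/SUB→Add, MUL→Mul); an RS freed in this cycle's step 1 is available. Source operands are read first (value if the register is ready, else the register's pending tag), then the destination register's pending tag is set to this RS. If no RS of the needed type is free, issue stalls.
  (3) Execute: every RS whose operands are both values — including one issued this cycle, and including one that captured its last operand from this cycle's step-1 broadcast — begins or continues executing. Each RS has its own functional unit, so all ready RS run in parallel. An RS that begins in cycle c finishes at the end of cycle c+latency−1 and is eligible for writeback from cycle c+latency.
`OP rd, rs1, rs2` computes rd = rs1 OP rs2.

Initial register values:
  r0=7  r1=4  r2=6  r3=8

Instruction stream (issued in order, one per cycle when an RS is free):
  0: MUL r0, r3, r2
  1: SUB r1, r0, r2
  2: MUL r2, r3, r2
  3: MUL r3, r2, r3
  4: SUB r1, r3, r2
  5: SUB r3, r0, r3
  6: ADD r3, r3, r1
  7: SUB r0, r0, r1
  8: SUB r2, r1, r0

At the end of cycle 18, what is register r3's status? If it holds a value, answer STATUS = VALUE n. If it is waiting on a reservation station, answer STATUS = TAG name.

cycle 1: issue MUL r0<-Mul1 // r0:Mul1,r1:4,r2:6,r3:8
cycle 2: issue SUB r1<-Add1 // r0:Mul1,r1:Add1,r2:6,r3:8
cycle 3: issue MUL r2<-Mul2 // r0:Mul1,r1:Add1,r2:Mul2,r3:8
cycle 4: stall // r0:Mul1,r1:Add1,r2:Mul2,r3:8
cycle 5: CDB Mul1=48; issue MUL r3<-Mul1 // r0:48,r1:Add1,r2:Mul2,r3:Mul1
cycle 6: issue SUB r1<-Add2 // r0:48,r1:Add2,r2:Mul2,r3:Mul1
cycle 7: CDB Add1=42; issue SUB r3<-Add1 // r0:48,r1:Add2,r2:Mul2,r3:Add1
cycle 8: CDB Mul2=48; issue ADD r3<-Add3 // r0:48,r1:Add2,r2:48,r3:Add3
cycle 9: stall // r0:48,r1:Add2,r2:48,r3:Add3
cycle 10: stall // r0:48,r1:Add2,r2:48,r3:Add3
cycle 11: stall // r0:48,r1:Add2,r2:48,r3:Add3
cycle 12: CDB Mul1=384; stall // r0:48,r1:Add2,r2:48,r3:Add3
cycle 13: stall // r0:48,r1:Add2,r2:48,r3:Add3
cycle 14: CDB Add1=-336; issue SUB r0<-Add1 // r0:Add1,r1:Add2,r2:48,r3:Add3
cycle 15: CDB Add2=336; issue SUB r2<-Add2 // r0:Add1,r1:336,r2:Add2,r3:Add3
cycle 16: - // r0:Add1,r1:336,r2:Add2,r3:Add3
cycle 17: CDB Add1=-288 // r0:-288,r1:336,r2:Add2,r3:Add3
cycle 18: CDB Add3=0 // r0:-288,r1:336,r2:Add2,r3:0

STATUS = VALUE 0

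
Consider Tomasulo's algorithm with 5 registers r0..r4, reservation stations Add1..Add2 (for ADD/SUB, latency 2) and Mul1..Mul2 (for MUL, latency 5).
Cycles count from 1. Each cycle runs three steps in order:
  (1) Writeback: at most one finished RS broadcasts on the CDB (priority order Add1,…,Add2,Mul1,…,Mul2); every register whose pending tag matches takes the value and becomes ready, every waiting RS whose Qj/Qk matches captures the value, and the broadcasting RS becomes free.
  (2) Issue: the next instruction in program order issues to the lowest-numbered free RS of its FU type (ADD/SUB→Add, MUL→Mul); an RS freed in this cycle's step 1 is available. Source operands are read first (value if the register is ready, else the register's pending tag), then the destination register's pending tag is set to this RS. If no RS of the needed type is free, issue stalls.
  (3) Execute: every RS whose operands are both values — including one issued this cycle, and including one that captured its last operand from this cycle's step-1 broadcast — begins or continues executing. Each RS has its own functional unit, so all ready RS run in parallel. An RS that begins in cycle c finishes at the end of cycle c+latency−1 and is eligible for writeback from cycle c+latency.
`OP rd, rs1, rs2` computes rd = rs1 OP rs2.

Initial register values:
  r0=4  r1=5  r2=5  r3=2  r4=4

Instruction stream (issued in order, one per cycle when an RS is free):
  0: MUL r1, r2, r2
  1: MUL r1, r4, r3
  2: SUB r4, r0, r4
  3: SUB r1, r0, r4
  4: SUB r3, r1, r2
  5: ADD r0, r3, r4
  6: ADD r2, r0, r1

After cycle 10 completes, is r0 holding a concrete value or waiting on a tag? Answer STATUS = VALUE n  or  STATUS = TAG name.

STATUS = TAG Add2

cycle 1: issue MUL r1<-Mul1 // r0:4,r1:Mul1,r2:5,r3:2,r4:4
cycle 2: issue MUL r1<-Mul2 // r0:4,r1:Mul2,r2:5,r3:2,r4:4
cycle 3: issue SUB r4<-Add1 // r0:4,r1:Mul2,r2:5,r3:2,r4:Add1
cycle 4: issue SUB r1<-Add2 // r0:4,r1:Add2,r2:5,r3:2,r4:Add1
cycle 5: CDB Add1=0; issue SUB r3<-Add1 // r0:4,r1:Add2,r2:5,r3:Add1,r4:0
cycle 6: CDB Mul1=25; stall // r0:4,r1:Add2,r2:5,r3:Add1,r4:0
cycle 7: CDB Add2=4; issue ADD r0<-Add2 // r0:Add2,r1:4,r2:5,r3:Add1,r4:0
cycle 8: CDB Mul2=8; stall // r0:Add2,r1:4,r2:5,r3:Add1,r4:0
cycle 9: CDB Add1=-1; issue ADD r2<-Add1 // r0:Add2,r1:4,r2:Add1,r3:-1,r4:0
cycle 10: - // r0:Add2,r1:4,r2:Add1,r3:-1,r4:0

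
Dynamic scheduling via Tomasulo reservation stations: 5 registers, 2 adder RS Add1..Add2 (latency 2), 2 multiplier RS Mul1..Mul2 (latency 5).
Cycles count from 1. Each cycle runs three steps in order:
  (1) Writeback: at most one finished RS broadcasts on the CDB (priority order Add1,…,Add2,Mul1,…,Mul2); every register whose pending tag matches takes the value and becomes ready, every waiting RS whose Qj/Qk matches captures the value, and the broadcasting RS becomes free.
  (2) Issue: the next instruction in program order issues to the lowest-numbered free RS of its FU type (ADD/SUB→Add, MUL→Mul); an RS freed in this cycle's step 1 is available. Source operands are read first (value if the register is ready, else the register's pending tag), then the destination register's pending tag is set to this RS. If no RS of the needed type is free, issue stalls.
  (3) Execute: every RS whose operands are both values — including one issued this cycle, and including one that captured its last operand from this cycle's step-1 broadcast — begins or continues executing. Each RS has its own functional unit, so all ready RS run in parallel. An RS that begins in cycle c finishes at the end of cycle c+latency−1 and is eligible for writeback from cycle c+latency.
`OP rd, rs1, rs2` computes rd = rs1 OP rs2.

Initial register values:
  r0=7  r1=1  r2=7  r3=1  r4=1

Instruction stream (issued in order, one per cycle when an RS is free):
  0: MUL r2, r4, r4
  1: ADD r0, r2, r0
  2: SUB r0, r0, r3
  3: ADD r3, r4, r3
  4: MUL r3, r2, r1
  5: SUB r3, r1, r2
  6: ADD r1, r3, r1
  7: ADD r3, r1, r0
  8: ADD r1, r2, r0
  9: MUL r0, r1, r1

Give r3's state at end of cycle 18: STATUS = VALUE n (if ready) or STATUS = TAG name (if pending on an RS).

c1: issue MUL r2<-Mul1 | r0:7,r1:1,r2:Mul1,r3:1,r4:1
c2: issue ADD r0<-Add1 | r0:Add1,r1:1,r2:Mul1,r3:1,r4:1
c3: issue SUB r0<-Add2 | r0:Add2,r1:1,r2:Mul1,r3:1,r4:1
c4: stall | r0:Add2,r1:1,r2:Mul1,r3:1,r4:1
c5: stall | r0:Add2,r1:1,r2:Mul1,r3:1,r4:1
c6: CDB Mul1=1; stall | r0:Add2,r1:1,r2:1,r3:1,r4:1
c7: stall | r0:Add2,r1:1,r2:1,r3:1,r4:1
c8: CDB Add1=8; issue ADD r3<-Add1 | r0:Add2,r1:1,r2:1,r3:Add1,r4:1
c9: issue MUL r3<-Mul1 | r0:Add2,r1:1,r2:1,r3:Mul1,r4:1
c10: CDB Add1=2; issue SUB r3<-Add1 | r0:Add2,r1:1,r2:1,r3:Add1,r4:1
c11: CDB Add2=7; issue ADD r1<-Add2 | r0:7,r1:Add2,r2:1,r3:Add1,r4:1
c12: CDB Add1=0; issue ADD r3<-Add1 | r0:7,r1:Add2,r2:1,r3:Add1,r4:1
c13: stall | r0:7,r1:Add2,r2:1,r3:Add1,r4:1
c14: CDB Add2=1; issue ADD r1<-Add2 | r0:7,r1:Add2,r2:1,r3:Add1,r4:1
c15: CDB Mul1=1; issue MUL r0<-Mul1 | r0:Mul1,r1:Add2,r2:1,r3:Add1,r4:1
c16: CDB Add1=8 | r0:Mul1,r1:Add2,r2:1,r3:8,r4:1
c17: CDB Add2=8 | r0:Mul1,r1:8,r2:1,r3:8,r4:1
c18: - | r0:Mul1,r1:8,r2:1,r3:8,r4:1

STATUS = VALUE 8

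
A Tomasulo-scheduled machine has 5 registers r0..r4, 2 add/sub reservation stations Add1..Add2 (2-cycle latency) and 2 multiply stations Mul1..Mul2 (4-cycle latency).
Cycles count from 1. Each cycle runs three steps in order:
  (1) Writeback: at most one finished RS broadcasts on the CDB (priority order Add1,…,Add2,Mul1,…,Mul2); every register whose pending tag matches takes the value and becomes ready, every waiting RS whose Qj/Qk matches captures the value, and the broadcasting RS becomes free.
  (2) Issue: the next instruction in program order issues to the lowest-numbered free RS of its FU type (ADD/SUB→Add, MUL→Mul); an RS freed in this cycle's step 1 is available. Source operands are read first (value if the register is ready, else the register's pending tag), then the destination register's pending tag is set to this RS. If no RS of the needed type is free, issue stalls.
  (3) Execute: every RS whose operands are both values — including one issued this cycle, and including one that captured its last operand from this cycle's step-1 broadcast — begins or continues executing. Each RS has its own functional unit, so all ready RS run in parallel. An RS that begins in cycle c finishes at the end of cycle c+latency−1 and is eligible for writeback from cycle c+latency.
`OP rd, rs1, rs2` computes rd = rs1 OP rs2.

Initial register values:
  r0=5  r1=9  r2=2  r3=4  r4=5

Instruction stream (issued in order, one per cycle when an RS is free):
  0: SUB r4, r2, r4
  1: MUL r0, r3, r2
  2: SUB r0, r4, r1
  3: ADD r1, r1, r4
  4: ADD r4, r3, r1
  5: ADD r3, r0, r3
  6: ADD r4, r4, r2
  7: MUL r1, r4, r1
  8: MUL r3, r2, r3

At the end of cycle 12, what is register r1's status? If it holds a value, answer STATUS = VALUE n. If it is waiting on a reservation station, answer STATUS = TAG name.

STATUS = TAG Mul1

cycle 1: issue SUB r4<-Add1 // r0:5,r1:9,r2:2,r3:4,r4:Add1
cycle 2: issue MUL r0<-Mul1 // r0:Mul1,r1:9,r2:2,r3:4,r4:Add1
cycle 3: CDB Add1=-3; issue SUB r0<-Add1 // r0:Add1,r1:9,r2:2,r3:4,r4:-3
cycle 4: issue ADD r1<-Add2 // r0:Add1,r1:Add2,r2:2,r3:4,r4:-3
cycle 5: CDB Add1=-12; issue ADD r4<-Add1 // r0:-12,r1:Add2,r2:2,r3:4,r4:Add1
cycle 6: CDB Add2=6; issue ADD r3<-Add2 // r0:-12,r1:6,r2:2,r3:Add2,r4:Add1
cycle 7: CDB Mul1=8; stall // r0:-12,r1:6,r2:2,r3:Add2,r4:Add1
cycle 8: CDB Add1=10; issue ADD r4<-Add1 // r0:-12,r1:6,r2:2,r3:Add2,r4:Add1
cycle 9: CDB Add2=-8; issue MUL r1<-Mul1 // r0:-12,r1:Mul1,r2:2,r3:-8,r4:Add1
cycle 10: CDB Add1=12; issue MUL r3<-Mul2 // r0:-12,r1:Mul1,r2:2,r3:Mul2,r4:12
cycle 11: - // r0:-12,r1:Mul1,r2:2,r3:Mul2,r4:12
cycle 12: - // r0:-12,r1:Mul1,r2:2,r3:Mul2,r4:12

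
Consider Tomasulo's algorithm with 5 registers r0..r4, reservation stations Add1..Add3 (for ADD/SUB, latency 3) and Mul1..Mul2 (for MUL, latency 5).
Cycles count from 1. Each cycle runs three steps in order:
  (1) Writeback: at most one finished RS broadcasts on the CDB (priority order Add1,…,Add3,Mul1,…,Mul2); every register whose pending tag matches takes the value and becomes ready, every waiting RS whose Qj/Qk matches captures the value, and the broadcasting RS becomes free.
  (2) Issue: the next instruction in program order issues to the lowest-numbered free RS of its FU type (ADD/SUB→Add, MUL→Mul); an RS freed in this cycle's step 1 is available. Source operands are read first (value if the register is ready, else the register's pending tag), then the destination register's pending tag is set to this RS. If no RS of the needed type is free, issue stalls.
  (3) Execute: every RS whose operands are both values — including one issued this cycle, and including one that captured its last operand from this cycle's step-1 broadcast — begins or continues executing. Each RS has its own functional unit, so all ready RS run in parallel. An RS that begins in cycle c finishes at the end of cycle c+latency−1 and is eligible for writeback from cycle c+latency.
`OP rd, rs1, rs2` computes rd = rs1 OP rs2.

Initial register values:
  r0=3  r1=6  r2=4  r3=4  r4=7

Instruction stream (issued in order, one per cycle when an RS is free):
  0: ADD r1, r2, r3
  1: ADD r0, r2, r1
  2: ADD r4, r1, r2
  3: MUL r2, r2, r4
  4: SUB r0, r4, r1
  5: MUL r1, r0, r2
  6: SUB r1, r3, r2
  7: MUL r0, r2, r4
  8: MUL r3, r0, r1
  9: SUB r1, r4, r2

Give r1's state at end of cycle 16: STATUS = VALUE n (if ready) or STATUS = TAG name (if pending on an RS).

  c1: issue ADD r1<-Add1  regs: r0:3,r1:Add1,r2:4,r3:4,r4:7
  c2: issue ADD r0<-Add2  regs: r0:Add2,r1:Add1,r2:4,r3:4,r4:7
  c3: issue ADD r4<-Add3  regs: r0:Add2,r1:Add1,r2:4,r3:4,r4:Add3
  c4: CDB Add1=8; issue MUL r2<-Mul1  regs: r0:Add2,r1:8,r2:Mul1,r3:4,r4:Add3
  c5: issue SUB r0<-Add1  regs: r0:Add1,r1:8,r2:Mul1,r3:4,r4:Add3
  c6: issue MUL r1<-Mul2  regs: r0:Add1,r1:Mul2,r2:Mul1,r3:4,r4:Add3
  c7: CDB Add2=12; issue SUB r1<-Add2  regs: r0:Add1,r1:Add2,r2:Mul1,r3:4,r4:Add3
  c8: CDB Add3=12; stall  regs: r0:Add1,r1:Add2,r2:Mul1,r3:4,r4:12
  c9: stall  regs: r0:Add1,r1:Add2,r2:Mul1,r3:4,r4:12
  c10: stall  regs: r0:Add1,r1:Add2,r2:Mul1,r3:4,r4:12
  c11: CDB Add1=4; stall  regs: r0:4,r1:Add2,r2:Mul1,r3:4,r4:12
  c12: stall  regs: r0:4,r1:Add2,r2:Mul1,r3:4,r4:12
  c13: CDB Mul1=48; issue MUL r0<-Mul1  regs: r0:Mul1,r1:Add2,r2:48,r3:4,r4:12
  c14: stall  regs: r0:Mul1,r1:Add2,r2:48,r3:4,r4:12
  c15: stall  regs: r0:Mul1,r1:Add2,r2:48,r3:4,r4:12
  c16: CDB Add2=-44; stall  regs: r0:Mul1,r1:-44,r2:48,r3:4,r4:12

STATUS = VALUE -44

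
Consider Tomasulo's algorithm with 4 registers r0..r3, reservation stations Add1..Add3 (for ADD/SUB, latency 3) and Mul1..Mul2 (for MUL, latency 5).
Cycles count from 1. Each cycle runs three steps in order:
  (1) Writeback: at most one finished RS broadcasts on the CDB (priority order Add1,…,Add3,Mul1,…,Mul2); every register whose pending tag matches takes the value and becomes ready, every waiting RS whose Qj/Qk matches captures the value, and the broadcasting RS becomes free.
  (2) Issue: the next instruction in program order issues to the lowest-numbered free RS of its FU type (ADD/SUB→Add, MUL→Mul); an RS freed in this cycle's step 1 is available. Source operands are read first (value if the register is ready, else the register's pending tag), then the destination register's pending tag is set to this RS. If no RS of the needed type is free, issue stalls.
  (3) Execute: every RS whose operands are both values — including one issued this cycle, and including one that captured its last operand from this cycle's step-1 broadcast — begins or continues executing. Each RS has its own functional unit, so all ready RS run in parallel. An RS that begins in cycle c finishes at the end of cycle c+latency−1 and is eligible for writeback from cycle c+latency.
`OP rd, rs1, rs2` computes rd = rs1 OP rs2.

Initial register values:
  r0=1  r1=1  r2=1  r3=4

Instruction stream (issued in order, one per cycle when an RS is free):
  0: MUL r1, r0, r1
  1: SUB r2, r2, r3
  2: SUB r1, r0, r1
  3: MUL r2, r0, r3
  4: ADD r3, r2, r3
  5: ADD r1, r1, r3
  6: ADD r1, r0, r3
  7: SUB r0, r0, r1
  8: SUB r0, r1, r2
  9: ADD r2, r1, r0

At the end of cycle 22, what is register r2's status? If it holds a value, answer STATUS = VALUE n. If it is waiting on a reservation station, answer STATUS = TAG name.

STATUS = TAG Add3

cycle 1: issue MUL r1<-Mul1 // r0:1,r1:Mul1,r2:1,r3:4
cycle 2: issue SUB r2<-Add1 // r0:1,r1:Mul1,r2:Add1,r3:4
cycle 3: issue SUB r1<-Add2 // r0:1,r1:Add2,r2:Add1,r3:4
cycle 4: issue MUL r2<-Mul2 // r0:1,r1:Add2,r2:Mul2,r3:4
cycle 5: CDB Add1=-3; issue ADD r3<-Add1 // r0:1,r1:Add2,r2:Mul2,r3:Add1
cycle 6: CDB Mul1=1; issue ADD r1<-Add3 // r0:1,r1:Add3,r2:Mul2,r3:Add1
cycle 7: stall // r0:1,r1:Add3,r2:Mul2,r3:Add1
cycle 8: stall // r0:1,r1:Add3,r2:Mul2,r3:Add1
cycle 9: CDB Add2=0; issue ADD r1<-Add2 // r0:1,r1:Add2,r2:Mul2,r3:Add1
cycle 10: CDB Mul2=4; stall // r0:1,r1:Add2,r2:4,r3:Add1
cycle 11: stall // r0:1,r1:Add2,r2:4,r3:Add1
cycle 12: stall // r0:1,r1:Add2,r2:4,r3:Add1
cycle 13: CDB Add1=8; issue SUB r0<-Add1 // r0:Add1,r1:Add2,r2:4,r3:8
cycle 14: stall // r0:Add1,r1:Add2,r2:4,r3:8
cycle 15: stall // r0:Add1,r1:Add2,r2:4,r3:8
cycle 16: CDB Add2=9; issue SUB r0<-Add2 // r0:Add2,r1:9,r2:4,r3:8
cycle 17: CDB Add3=8; issue ADD r2<-Add3 // r0:Add2,r1:9,r2:Add3,r3:8
cycle 18: - // r0:Add2,r1:9,r2:Add3,r3:8
cycle 19: CDB Add1=-8 // r0:Add2,r1:9,r2:Add3,r3:8
cycle 20: CDB Add2=5 // r0:5,r1:9,r2:Add3,r3:8
cycle 21: - // r0:5,r1:9,r2:Add3,r3:8
cycle 22: - // r0:5,r1:9,r2:Add3,r3:8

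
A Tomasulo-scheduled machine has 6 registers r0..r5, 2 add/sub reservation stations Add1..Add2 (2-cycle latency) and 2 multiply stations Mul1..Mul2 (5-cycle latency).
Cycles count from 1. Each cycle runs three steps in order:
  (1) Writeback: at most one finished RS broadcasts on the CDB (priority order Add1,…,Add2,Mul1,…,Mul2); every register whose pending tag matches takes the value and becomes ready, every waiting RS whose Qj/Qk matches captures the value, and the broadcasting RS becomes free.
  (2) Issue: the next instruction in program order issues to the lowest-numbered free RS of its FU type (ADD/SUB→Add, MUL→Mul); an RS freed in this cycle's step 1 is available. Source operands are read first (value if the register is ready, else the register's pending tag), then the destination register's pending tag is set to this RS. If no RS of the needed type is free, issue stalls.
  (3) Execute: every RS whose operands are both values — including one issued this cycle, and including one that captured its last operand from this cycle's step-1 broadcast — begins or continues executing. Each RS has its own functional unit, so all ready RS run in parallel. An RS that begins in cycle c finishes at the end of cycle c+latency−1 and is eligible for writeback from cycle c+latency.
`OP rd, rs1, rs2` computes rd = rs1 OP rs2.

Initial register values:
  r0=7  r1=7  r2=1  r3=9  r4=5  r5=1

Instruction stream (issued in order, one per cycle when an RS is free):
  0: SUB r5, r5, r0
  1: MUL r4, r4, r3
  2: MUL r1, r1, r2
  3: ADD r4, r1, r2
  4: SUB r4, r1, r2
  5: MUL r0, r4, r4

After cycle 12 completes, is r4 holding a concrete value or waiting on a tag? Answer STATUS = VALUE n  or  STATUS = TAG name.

STATUS = VALUE 6

  c1: issue SUB r5<-Add1  regs: r0:7,r1:7,r2:1,r3:9,r4:5,r5:Add1
  c2: issue MUL r4<-Mul1  regs: r0:7,r1:7,r2:1,r3:9,r4:Mul1,r5:Add1
  c3: CDB Add1=-6; issue MUL r1<-Mul2  regs: r0:7,r1:Mul2,r2:1,r3:9,r4:Mul1,r5:-6
  c4: issue ADD r4<-Add1  regs: r0:7,r1:Mul2,r2:1,r3:9,r4:Add1,r5:-6
  c5: issue SUB r4<-Add2  regs: r0:7,r1:Mul2,r2:1,r3:9,r4:Add2,r5:-6
  c6: stall  regs: r0:7,r1:Mul2,r2:1,r3:9,r4:Add2,r5:-6
  c7: CDB Mul1=45; issue MUL r0<-Mul1  regs: r0:Mul1,r1:Mul2,r2:1,r3:9,r4:Add2,r5:-6
  c8: CDB Mul2=7  regs: r0:Mul1,r1:7,r2:1,r3:9,r4:Add2,r5:-6
  c9: -  regs: r0:Mul1,r1:7,r2:1,r3:9,r4:Add2,r5:-6
  c10: CDB Add1=8  regs: r0:Mul1,r1:7,r2:1,r3:9,r4:Add2,r5:-6
  c11: CDB Add2=6  regs: r0:Mul1,r1:7,r2:1,r3:9,r4:6,r5:-6
  c12: -  regs: r0:Mul1,r1:7,r2:1,r3:9,r4:6,r5:-6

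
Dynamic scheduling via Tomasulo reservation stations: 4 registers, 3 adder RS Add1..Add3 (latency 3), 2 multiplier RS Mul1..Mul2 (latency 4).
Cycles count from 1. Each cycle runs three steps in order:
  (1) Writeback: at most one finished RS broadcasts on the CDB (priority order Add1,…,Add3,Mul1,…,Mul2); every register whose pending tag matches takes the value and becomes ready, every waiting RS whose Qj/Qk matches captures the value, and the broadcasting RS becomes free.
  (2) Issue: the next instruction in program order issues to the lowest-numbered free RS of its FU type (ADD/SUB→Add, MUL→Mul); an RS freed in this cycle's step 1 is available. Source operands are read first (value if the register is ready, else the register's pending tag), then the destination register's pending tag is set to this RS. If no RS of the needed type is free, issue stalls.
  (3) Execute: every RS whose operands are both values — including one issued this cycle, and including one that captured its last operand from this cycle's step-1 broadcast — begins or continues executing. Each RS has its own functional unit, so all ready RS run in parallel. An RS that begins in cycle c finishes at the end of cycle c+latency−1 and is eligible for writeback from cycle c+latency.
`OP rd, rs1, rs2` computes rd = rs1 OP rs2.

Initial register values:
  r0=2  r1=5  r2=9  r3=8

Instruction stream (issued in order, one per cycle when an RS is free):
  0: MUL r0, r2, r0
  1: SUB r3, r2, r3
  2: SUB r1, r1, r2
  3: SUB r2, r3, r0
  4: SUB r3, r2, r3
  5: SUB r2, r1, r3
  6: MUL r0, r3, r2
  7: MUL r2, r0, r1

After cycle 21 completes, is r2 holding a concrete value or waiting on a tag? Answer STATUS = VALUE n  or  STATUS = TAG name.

  c1: issue MUL r0<-Mul1  regs: r0:Mul1,r1:5,r2:9,r3:8
  c2: issue SUB r3<-Add1  regs: r0:Mul1,r1:5,r2:9,r3:Add1
  c3: issue SUB r1<-Add2  regs: r0:Mul1,r1:Add2,r2:9,r3:Add1
  c4: issue SUB r2<-Add3  regs: r0:Mul1,r1:Add2,r2:Add3,r3:Add1
  c5: CDB Add1=1; issue SUB r3<-Add1  regs: r0:Mul1,r1:Add2,r2:Add3,r3:Add1
  c6: CDB Add2=-4; issue SUB r2<-Add2  regs: r0:Mul1,r1:-4,r2:Add2,r3:Add1
  c7: CDB Mul1=18; issue MUL r0<-Mul1  regs: r0:Mul1,r1:-4,r2:Add2,r3:Add1
  c8: issue MUL r2<-Mul2  regs: r0:Mul1,r1:-4,r2:Mul2,r3:Add1
  c9: -  regs: r0:Mul1,r1:-4,r2:Mul2,r3:Add1
  c10: CDB Add3=-17  regs: r0:Mul1,r1:-4,r2:Mul2,r3:Add1
  c11: -  regs: r0:Mul1,r1:-4,r2:Mul2,r3:Add1
  c12: -  regs: r0:Mul1,r1:-4,r2:Mul2,r3:Add1
  c13: CDB Add1=-18  regs: r0:Mul1,r1:-4,r2:Mul2,r3:-18
  c14: -  regs: r0:Mul1,r1:-4,r2:Mul2,r3:-18
  c15: -  regs: r0:Mul1,r1:-4,r2:Mul2,r3:-18
  c16: CDB Add2=14  regs: r0:Mul1,r1:-4,r2:Mul2,r3:-18
  c17: -  regs: r0:Mul1,r1:-4,r2:Mul2,r3:-18
  c18: -  regs: r0:Mul1,r1:-4,r2:Mul2,r3:-18
  c19: -  regs: r0:Mul1,r1:-4,r2:Mul2,r3:-18
  c20: CDB Mul1=-252  regs: r0:-252,r1:-4,r2:Mul2,r3:-18
  c21: -  regs: r0:-252,r1:-4,r2:Mul2,r3:-18

STATUS = TAG Mul2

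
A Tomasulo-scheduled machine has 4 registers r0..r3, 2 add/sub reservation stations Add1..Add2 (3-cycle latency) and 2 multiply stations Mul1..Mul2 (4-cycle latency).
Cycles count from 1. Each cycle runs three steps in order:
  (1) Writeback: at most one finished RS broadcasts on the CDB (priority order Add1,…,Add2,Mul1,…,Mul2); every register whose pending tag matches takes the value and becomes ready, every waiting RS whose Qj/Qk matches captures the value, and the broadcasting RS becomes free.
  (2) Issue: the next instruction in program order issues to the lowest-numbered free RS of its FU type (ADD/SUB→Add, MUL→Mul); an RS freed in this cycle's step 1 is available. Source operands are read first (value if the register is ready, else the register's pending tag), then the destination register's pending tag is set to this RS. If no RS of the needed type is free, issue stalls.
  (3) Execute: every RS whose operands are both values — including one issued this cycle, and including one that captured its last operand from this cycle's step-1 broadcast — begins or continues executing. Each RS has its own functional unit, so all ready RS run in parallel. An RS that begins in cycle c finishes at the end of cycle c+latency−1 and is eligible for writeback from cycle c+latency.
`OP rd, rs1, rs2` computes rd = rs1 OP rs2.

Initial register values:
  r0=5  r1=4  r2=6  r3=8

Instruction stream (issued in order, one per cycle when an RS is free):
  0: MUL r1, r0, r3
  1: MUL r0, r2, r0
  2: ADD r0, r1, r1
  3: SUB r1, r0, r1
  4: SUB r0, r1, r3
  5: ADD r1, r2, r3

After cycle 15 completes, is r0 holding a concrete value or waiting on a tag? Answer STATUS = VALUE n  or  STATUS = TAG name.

STATUS = VALUE 32

c1: issue MUL r1<-Mul1 | r0:5,r1:Mul1,r2:6,r3:8
c2: issue MUL r0<-Mul2 | r0:Mul2,r1:Mul1,r2:6,r3:8
c3: issue ADD r0<-Add1 | r0:Add1,r1:Mul1,r2:6,r3:8
c4: issue SUB r1<-Add2 | r0:Add1,r1:Add2,r2:6,r3:8
c5: CDB Mul1=40; stall | r0:Add1,r1:Add2,r2:6,r3:8
c6: CDB Mul2=30; stall | r0:Add1,r1:Add2,r2:6,r3:8
c7: stall | r0:Add1,r1:Add2,r2:6,r3:8
c8: CDB Add1=80; issue SUB r0<-Add1 | r0:Add1,r1:Add2,r2:6,r3:8
c9: stall | r0:Add1,r1:Add2,r2:6,r3:8
c10: stall | r0:Add1,r1:Add2,r2:6,r3:8
c11: CDB Add2=40; issue ADD r1<-Add2 | r0:Add1,r1:Add2,r2:6,r3:8
c12: - | r0:Add1,r1:Add2,r2:6,r3:8
c13: - | r0:Add1,r1:Add2,r2:6,r3:8
c14: CDB Add1=32 | r0:32,r1:Add2,r2:6,r3:8
c15: CDB Add2=14 | r0:32,r1:14,r2:6,r3:8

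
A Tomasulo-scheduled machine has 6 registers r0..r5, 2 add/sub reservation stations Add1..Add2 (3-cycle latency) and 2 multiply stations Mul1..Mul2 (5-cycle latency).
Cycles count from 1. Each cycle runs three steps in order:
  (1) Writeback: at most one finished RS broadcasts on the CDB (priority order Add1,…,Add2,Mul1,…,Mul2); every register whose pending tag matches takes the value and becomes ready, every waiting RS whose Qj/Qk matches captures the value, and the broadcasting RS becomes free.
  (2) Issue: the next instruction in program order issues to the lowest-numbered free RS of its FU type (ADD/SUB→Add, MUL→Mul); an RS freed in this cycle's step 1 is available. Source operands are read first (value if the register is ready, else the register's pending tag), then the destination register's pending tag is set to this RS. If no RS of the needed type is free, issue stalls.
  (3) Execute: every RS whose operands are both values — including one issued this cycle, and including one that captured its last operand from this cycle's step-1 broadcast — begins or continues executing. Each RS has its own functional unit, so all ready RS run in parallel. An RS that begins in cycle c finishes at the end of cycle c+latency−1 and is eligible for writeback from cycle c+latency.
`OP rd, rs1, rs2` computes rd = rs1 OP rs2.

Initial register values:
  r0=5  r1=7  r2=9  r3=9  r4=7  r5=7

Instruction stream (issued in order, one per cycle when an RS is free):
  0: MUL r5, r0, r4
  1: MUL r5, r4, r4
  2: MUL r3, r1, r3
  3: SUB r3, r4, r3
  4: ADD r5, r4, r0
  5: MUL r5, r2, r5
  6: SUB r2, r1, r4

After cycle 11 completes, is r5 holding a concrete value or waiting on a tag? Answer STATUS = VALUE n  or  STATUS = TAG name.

STATUS = TAG Mul2

c1: issue MUL r5<-Mul1 | r0:5,r1:7,r2:9,r3:9,r4:7,r5:Mul1
c2: issue MUL r5<-Mul2 | r0:5,r1:7,r2:9,r3:9,r4:7,r5:Mul2
c3: stall | r0:5,r1:7,r2:9,r3:9,r4:7,r5:Mul2
c4: stall | r0:5,r1:7,r2:9,r3:9,r4:7,r5:Mul2
c5: stall | r0:5,r1:7,r2:9,r3:9,r4:7,r5:Mul2
c6: CDB Mul1=35; issue MUL r3<-Mul1 | r0:5,r1:7,r2:9,r3:Mul1,r4:7,r5:Mul2
c7: CDB Mul2=49; issue SUB r3<-Add1 | r0:5,r1:7,r2:9,r3:Add1,r4:7,r5:49
c8: issue ADD r5<-Add2 | r0:5,r1:7,r2:9,r3:Add1,r4:7,r5:Add2
c9: issue MUL r5<-Mul2 | r0:5,r1:7,r2:9,r3:Add1,r4:7,r5:Mul2
c10: stall | r0:5,r1:7,r2:9,r3:Add1,r4:7,r5:Mul2
c11: CDB Add2=12; issue SUB r2<-Add2 | r0:5,r1:7,r2:Add2,r3:Add1,r4:7,r5:Mul2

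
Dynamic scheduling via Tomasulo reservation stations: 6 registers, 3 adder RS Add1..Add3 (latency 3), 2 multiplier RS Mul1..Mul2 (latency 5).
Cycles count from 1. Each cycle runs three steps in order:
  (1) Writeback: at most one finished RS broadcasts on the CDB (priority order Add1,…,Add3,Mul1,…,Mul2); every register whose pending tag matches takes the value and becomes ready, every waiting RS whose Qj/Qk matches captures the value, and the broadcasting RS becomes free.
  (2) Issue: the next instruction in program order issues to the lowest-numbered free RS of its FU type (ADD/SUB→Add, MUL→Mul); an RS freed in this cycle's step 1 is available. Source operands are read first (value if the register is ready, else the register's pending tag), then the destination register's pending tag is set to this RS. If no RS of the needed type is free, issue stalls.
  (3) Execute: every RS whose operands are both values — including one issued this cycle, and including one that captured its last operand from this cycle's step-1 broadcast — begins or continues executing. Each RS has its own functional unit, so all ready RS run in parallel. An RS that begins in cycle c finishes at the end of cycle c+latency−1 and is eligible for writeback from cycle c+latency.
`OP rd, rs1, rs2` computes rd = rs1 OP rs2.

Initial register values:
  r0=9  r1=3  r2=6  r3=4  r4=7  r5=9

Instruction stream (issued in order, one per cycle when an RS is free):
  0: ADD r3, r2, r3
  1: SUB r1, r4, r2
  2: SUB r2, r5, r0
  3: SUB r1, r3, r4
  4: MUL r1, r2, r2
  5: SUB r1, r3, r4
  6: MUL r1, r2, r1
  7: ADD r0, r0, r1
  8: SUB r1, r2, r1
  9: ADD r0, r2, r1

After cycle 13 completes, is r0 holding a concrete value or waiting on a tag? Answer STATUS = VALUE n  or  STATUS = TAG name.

STATUS = TAG Add3

cycle 1: issue ADD r3<-Add1 // r0:9,r1:3,r2:6,r3:Add1,r4:7,r5:9
cycle 2: issue SUB r1<-Add2 // r0:9,r1:Add2,r2:6,r3:Add1,r4:7,r5:9
cycle 3: issue SUB r2<-Add3 // r0:9,r1:Add2,r2:Add3,r3:Add1,r4:7,r5:9
cycle 4: CDB Add1=10; issue SUB r1<-Add1 // r0:9,r1:Add1,r2:Add3,r3:10,r4:7,r5:9
cycle 5: CDB Add2=1; issue MUL r1<-Mul1 // r0:9,r1:Mul1,r2:Add3,r3:10,r4:7,r5:9
cycle 6: CDB Add3=0; issue SUB r1<-Add2 // r0:9,r1:Add2,r2:0,r3:10,r4:7,r5:9
cycle 7: CDB Add1=3; issue MUL r1<-Mul2 // r0:9,r1:Mul2,r2:0,r3:10,r4:7,r5:9
cycle 8: issue ADD r0<-Add1 // r0:Add1,r1:Mul2,r2:0,r3:10,r4:7,r5:9
cycle 9: CDB Add2=3; issue SUB r1<-Add2 // r0:Add1,r1:Add2,r2:0,r3:10,r4:7,r5:9
cycle 10: issue ADD r0<-Add3 // r0:Add3,r1:Add2,r2:0,r3:10,r4:7,r5:9
cycle 11: CDB Mul1=0 // r0:Add3,r1:Add2,r2:0,r3:10,r4:7,r5:9
cycle 12: - // r0:Add3,r1:Add2,r2:0,r3:10,r4:7,r5:9
cycle 13: - // r0:Add3,r1:Add2,r2:0,r3:10,r4:7,r5:9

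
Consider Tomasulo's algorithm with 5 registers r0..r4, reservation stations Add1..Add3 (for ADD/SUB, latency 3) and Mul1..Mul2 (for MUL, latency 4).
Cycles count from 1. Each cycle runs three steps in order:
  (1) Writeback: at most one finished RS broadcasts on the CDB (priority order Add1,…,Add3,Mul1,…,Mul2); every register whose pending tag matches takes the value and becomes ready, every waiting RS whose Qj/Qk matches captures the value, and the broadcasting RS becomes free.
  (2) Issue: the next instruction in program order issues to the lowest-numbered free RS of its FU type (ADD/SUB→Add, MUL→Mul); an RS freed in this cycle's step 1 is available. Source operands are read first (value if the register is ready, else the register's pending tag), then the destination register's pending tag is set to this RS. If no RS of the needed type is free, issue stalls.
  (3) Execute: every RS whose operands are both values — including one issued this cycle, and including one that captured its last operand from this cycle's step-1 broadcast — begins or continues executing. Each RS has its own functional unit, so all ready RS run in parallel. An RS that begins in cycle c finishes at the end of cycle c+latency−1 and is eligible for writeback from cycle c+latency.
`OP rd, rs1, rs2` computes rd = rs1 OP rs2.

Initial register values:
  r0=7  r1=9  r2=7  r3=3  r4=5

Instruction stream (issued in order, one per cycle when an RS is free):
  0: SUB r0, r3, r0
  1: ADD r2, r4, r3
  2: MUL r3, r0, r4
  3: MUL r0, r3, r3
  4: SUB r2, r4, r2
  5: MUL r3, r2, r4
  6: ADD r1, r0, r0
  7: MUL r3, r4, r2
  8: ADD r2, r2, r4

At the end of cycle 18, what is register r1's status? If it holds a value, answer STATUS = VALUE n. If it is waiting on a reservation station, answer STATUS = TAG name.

STATUS = VALUE 800

c1: issue SUB r0<-Add1 | r0:Add1,r1:9,r2:7,r3:3,r4:5
c2: issue ADD r2<-Add2 | r0:Add1,r1:9,r2:Add2,r3:3,r4:5
c3: issue MUL r3<-Mul1 | r0:Add1,r1:9,r2:Add2,r3:Mul1,r4:5
c4: CDB Add1=-4; issue MUL r0<-Mul2 | r0:Mul2,r1:9,r2:Add2,r3:Mul1,r4:5
c5: CDB Add2=8; issue SUB r2<-Add1 | r0:Mul2,r1:9,r2:Add1,r3:Mul1,r4:5
c6: stall | r0:Mul2,r1:9,r2:Add1,r3:Mul1,r4:5
c7: stall | r0:Mul2,r1:9,r2:Add1,r3:Mul1,r4:5
c8: CDB Add1=-3; stall | r0:Mul2,r1:9,r2:-3,r3:Mul1,r4:5
c9: CDB Mul1=-20; issue MUL r3<-Mul1 | r0:Mul2,r1:9,r2:-3,r3:Mul1,r4:5
c10: issue ADD r1<-Add1 | r0:Mul2,r1:Add1,r2:-3,r3:Mul1,r4:5
c11: stall | r0:Mul2,r1:Add1,r2:-3,r3:Mul1,r4:5
c12: stall | r0:Mul2,r1:Add1,r2:-3,r3:Mul1,r4:5
c13: CDB Mul1=-15; issue MUL r3<-Mul1 | r0:Mul2,r1:Add1,r2:-3,r3:Mul1,r4:5
c14: CDB Mul2=400; issue ADD r2<-Add2 | r0:400,r1:Add1,r2:Add2,r3:Mul1,r4:5
c15: - | r0:400,r1:Add1,r2:Add2,r3:Mul1,r4:5
c16: - | r0:400,r1:Add1,r2:Add2,r3:Mul1,r4:5
c17: CDB Add1=800 | r0:400,r1:800,r2:Add2,r3:Mul1,r4:5
c18: CDB Add2=2 | r0:400,r1:800,r2:2,r3:Mul1,r4:5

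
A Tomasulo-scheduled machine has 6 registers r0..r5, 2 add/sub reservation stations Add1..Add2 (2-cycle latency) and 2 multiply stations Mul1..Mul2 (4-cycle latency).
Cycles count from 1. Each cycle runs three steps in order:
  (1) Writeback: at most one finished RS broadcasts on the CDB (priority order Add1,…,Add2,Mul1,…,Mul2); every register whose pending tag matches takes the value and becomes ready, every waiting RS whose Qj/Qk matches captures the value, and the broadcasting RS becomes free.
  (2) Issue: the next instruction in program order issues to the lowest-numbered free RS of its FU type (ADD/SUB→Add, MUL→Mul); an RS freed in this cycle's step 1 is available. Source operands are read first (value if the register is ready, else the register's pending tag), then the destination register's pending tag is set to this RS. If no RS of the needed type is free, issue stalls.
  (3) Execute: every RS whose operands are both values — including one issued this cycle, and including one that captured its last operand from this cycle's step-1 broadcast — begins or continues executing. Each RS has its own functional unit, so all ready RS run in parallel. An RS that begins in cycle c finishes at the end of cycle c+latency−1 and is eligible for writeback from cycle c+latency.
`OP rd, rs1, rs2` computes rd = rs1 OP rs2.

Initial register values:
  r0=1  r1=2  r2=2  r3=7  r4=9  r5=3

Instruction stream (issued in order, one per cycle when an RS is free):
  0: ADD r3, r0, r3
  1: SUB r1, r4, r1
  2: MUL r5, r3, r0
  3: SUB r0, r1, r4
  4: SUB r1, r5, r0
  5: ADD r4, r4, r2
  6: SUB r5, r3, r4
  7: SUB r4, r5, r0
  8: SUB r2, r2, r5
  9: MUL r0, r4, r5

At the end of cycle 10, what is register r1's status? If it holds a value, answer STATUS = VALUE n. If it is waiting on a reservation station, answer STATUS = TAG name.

cycle 1: issue ADD r3<-Add1 // r0:1,r1:2,r2:2,r3:Add1,r4:9,r5:3
cycle 2: issue SUB r1<-Add2 // r0:1,r1:Add2,r2:2,r3:Add1,r4:9,r5:3
cycle 3: CDB Add1=8; issue MUL r5<-Mul1 // r0:1,r1:Add2,r2:2,r3:8,r4:9,r5:Mul1
cycle 4: CDB Add2=7; issue SUB r0<-Add1 // r0:Add1,r1:7,r2:2,r3:8,r4:9,r5:Mul1
cycle 5: issue SUB r1<-Add2 // r0:Add1,r1:Add2,r2:2,r3:8,r4:9,r5:Mul1
cycle 6: CDB Add1=-2; issue ADD r4<-Add1 // r0:-2,r1:Add2,r2:2,r3:8,r4:Add1,r5:Mul1
cycle 7: CDB Mul1=8; stall // r0:-2,r1:Add2,r2:2,r3:8,r4:Add1,r5:8
cycle 8: CDB Add1=11; issue SUB r5<-Add1 // r0:-2,r1:Add2,r2:2,r3:8,r4:11,r5:Add1
cycle 9: CDB Add2=10; issue SUB r4<-Add2 // r0:-2,r1:10,r2:2,r3:8,r4:Add2,r5:Add1
cycle 10: CDB Add1=-3; issue SUB r2<-Add1 // r0:-2,r1:10,r2:Add1,r3:8,r4:Add2,r5:-3

STATUS = VALUE 10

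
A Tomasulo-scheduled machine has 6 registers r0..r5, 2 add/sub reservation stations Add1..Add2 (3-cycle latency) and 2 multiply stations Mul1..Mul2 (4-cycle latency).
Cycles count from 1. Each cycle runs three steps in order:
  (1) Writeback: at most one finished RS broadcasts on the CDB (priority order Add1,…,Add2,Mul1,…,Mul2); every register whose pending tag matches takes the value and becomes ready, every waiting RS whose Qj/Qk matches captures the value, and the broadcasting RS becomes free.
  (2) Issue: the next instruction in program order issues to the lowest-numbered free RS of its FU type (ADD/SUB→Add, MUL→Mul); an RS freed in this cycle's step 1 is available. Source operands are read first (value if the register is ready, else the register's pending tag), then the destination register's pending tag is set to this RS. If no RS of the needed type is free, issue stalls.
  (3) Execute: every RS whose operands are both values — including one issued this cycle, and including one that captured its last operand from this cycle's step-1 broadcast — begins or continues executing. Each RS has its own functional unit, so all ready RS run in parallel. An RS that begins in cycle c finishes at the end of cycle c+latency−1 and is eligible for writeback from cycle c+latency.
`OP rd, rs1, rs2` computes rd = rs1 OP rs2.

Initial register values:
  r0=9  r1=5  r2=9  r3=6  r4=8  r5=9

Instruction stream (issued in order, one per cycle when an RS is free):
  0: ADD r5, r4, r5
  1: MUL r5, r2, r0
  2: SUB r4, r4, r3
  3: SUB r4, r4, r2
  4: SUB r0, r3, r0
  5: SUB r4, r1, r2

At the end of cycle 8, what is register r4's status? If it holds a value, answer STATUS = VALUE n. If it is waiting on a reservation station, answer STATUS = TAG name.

STATUS = TAG Add1

cycle 1: issue ADD r5<-Add1 // r0:9,r1:5,r2:9,r3:6,r4:8,r5:Add1
cycle 2: issue MUL r5<-Mul1 // r0:9,r1:5,r2:9,r3:6,r4:8,r5:Mul1
cycle 3: issue SUB r4<-Add2 // r0:9,r1:5,r2:9,r3:6,r4:Add2,r5:Mul1
cycle 4: CDB Add1=17; issue SUB r4<-Add1 // r0:9,r1:5,r2:9,r3:6,r4:Add1,r5:Mul1
cycle 5: stall // r0:9,r1:5,r2:9,r3:6,r4:Add1,r5:Mul1
cycle 6: CDB Add2=2; issue SUB r0<-Add2 // r0:Add2,r1:5,r2:9,r3:6,r4:Add1,r5:Mul1
cycle 7: CDB Mul1=81; stall // r0:Add2,r1:5,r2:9,r3:6,r4:Add1,r5:81
cycle 8: stall // r0:Add2,r1:5,r2:9,r3:6,r4:Add1,r5:81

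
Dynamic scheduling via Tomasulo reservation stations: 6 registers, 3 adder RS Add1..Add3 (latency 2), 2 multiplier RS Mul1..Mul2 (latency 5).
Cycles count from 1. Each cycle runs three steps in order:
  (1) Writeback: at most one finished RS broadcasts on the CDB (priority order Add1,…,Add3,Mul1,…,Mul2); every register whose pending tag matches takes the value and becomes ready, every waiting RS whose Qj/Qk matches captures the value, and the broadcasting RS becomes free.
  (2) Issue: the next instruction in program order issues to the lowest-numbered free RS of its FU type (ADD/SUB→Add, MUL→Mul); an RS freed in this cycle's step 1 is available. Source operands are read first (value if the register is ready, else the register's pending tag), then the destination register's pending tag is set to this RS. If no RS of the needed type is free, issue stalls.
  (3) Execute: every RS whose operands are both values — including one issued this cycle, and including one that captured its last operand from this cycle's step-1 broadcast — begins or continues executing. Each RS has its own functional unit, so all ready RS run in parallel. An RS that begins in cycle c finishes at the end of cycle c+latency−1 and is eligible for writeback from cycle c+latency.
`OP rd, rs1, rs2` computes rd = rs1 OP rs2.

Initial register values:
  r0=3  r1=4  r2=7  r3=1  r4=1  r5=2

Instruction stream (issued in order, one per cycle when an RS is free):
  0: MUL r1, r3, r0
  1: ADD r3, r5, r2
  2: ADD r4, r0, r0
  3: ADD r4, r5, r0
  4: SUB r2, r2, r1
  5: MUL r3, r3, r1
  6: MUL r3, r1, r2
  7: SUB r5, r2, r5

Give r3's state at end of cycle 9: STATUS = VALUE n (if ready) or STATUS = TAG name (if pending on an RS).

STATUS = TAG Mul1

cycle 1: issue MUL r1<-Mul1 // r0:3,r1:Mul1,r2:7,r3:1,r4:1,r5:2
cycle 2: issue ADD r3<-Add1 // r0:3,r1:Mul1,r2:7,r3:Add1,r4:1,r5:2
cycle 3: issue ADD r4<-Add2 // r0:3,r1:Mul1,r2:7,r3:Add1,r4:Add2,r5:2
cycle 4: CDB Add1=9; issue ADD r4<-Add1 // r0:3,r1:Mul1,r2:7,r3:9,r4:Add1,r5:2
cycle 5: CDB Add2=6; issue SUB r2<-Add2 // r0:3,r1:Mul1,r2:Add2,r3:9,r4:Add1,r5:2
cycle 6: CDB Add1=5; issue MUL r3<-Mul2 // r0:3,r1:Mul1,r2:Add2,r3:Mul2,r4:5,r5:2
cycle 7: CDB Mul1=3; issue MUL r3<-Mul1 // r0:3,r1:3,r2:Add2,r3:Mul1,r4:5,r5:2
cycle 8: issue SUB r5<-Add1 // r0:3,r1:3,r2:Add2,r3:Mul1,r4:5,r5:Add1
cycle 9: CDB Add2=4 // r0:3,r1:3,r2:4,r3:Mul1,r4:5,r5:Add1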